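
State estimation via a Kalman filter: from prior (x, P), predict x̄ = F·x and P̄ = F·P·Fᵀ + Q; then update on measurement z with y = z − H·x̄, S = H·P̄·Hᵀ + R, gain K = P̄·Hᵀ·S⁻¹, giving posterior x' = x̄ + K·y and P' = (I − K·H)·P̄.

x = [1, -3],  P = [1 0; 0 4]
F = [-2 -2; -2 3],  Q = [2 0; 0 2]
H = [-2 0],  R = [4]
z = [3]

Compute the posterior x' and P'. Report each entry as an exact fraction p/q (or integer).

x' = [-29/23, -143/23]
P' = [22/23 -20/23; -20/23 566/23]

x̄ = F·x = [4, -11]
P̄ = F·P·Fᵀ + Q = [22 -20; -20 42]
y = z − H·x̄ = [11]
S = H·P̄·Hᵀ + R = [92]
K = P̄·Hᵀ·S⁻¹ = [-11/23; 10/23]
x' = x̄ + K·y = [-29/23, -143/23]
P' = (I − K·H)·P̄ = [22/23 -20/23; -20/23 566/23]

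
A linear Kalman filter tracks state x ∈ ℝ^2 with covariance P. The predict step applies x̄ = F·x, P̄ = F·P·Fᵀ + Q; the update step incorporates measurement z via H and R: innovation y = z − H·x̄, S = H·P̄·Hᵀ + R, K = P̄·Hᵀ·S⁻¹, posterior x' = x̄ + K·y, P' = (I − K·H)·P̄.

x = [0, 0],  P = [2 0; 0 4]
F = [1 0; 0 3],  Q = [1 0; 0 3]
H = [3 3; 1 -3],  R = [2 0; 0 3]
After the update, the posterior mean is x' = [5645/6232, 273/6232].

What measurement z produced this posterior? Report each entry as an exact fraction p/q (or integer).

x̄ = F·x = [0, 0]
P̄ = F·P·Fᵀ + Q = [3 0; 0 39]
S = H·P̄·Hᵀ + R = [380 -342; -342 357]
K = P̄·Hᵀ·S⁻¹ = [1413/6232 37/164; 585/6232 -39/164]
x' − x̄ = [5645/6232, 273/6232] = K·y
y = (KᵀK)⁻¹·Kᵀ·(x' − x̄) = [3, 1]
z = y + H·x̄ = [3, 1] + [0, 0] = [3, 1]

z = [3, 1]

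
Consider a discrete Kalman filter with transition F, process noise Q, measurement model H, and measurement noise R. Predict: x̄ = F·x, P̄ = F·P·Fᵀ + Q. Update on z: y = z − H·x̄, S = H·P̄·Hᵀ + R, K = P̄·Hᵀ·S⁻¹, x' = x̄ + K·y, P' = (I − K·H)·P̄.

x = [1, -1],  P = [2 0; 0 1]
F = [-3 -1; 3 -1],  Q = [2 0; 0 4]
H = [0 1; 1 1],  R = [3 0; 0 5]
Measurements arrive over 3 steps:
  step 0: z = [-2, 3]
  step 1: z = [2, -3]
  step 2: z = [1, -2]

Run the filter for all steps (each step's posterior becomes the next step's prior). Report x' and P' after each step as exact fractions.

step 0: x̄ = F·x = [-2, 4]
step 0: P̄ = F·P·Fᵀ + Q = [21 -17; -17 23]
step 0: y = z − H·x̄ = [-6, 1]
step 0: S = H·P̄·Hᵀ + R = [26 6; 6 15]
step 0: K = P̄·Hᵀ·S⁻¹ = [-93/118 103/177; 103/118 3/59]
step 0: x' = x̄ + K·y = [586/177, -70/59]
step 0: P' = (I − K·H)·P̄ = [1867/354 -279/118; -279/118 309/118]
step 1: x̄ = F·x = [-516/59, 656/59]
step 1: P̄ = F·P·Fᵀ + Q = [2236/59 -2646/59; -2646/59 4028/59]
step 1: y = z − H·x̄ = [-538/59, -317/59]
step 1: S = H·P̄·Hᵀ + R = [4205/59 1382/59; 1382/59 1267/59]
step 1: K = P̄·Hᵀ·S⁻¹ = [-47218/57929 32758/57929; 54128/57929 4146/57929]
step 1: x' = x̄ + K·y = [-252074/57929, 128242/57929]
step 1: P' = (I − K·H)·P̄ = [305444/57929 -141654/57929; -141654/57929 162384/57929]
step 2: x̄ = F·x = [627980/57929, -16688/1093]
step 2: P̄ = F·P·Fᵀ + Q = [2177314/57929 -48804/1093; -48804/1093 75340/1093]
step 2: y = z − H·x̄ = [17781/1093, 140626/57929]
step 2: S = H·P̄·Hᵀ + R = [78619/1093 26536/1093; 26536/1093 1286755/57929]
step 2: K = P̄·Hᵀ·S⁻¹ = [-47518444/58410749 33357490/58410749; 54550484/58410749 4219224/58410749]
step 2: x' = x̄ + K·y = [-58853708/58410749, 5854100/58410749]
step 2: P' = (I − K·H)·P̄ = [309342782/58410749 -142555332/58410749; -142555332/58410749 163651452/58410749]

step 0: x' = [586/177, -70/59], P' = [1867/354 -279/118; -279/118 309/118]
step 1: x' = [-252074/57929, 128242/57929], P' = [305444/57929 -141654/57929; -141654/57929 162384/57929]
step 2: x' = [-58853708/58410749, 5854100/58410749], P' = [309342782/58410749 -142555332/58410749; -142555332/58410749 163651452/58410749]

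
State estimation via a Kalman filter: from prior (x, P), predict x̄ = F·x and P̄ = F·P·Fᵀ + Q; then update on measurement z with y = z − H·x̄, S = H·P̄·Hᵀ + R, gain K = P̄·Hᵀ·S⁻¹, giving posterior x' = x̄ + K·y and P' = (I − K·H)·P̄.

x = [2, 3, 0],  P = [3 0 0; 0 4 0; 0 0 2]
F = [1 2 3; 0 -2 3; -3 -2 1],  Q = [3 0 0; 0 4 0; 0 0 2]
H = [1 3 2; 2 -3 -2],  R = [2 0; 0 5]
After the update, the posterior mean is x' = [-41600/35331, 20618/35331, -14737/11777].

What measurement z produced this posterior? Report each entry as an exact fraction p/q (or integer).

z = [-2, -2]

x̄ = F·x = [8, -6, -12]
P̄ = F·P·Fᵀ + Q = [40 2 -19; 2 38 22; -19 22 47]
S = H·P̄·Hᵀ + R = [772 -746; -746 1087]
K = P̄·Hᵀ·S⁻¹ = [11531/35331 11554/35331; 14759/70662 59/35331; 1853/94216 -7945/47108]
x' − x̄ = [-324248/35331, 232604/35331, 126587/11777] = K·y
y = (KᵀK)⁻¹·Kᵀ·(x' − x̄) = [32, -60]
z = y + H·x̄ = [32, -60] + [-34, 58] = [-2, -2]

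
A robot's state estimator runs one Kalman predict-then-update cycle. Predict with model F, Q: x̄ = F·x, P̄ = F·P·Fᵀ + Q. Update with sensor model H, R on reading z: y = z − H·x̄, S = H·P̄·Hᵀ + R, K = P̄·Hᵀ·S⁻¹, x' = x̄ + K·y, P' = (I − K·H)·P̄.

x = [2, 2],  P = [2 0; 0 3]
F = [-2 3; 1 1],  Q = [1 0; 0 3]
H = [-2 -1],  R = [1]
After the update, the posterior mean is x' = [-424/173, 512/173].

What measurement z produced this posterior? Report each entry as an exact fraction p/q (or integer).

z = [2]

x̄ = F·x = [2, 4]
P̄ = F·P·Fᵀ + Q = [36 5; 5 8]
S = H·P̄·Hᵀ + R = [173]
K = P̄·Hᵀ·S⁻¹ = [-77/173; -18/173]
x' − x̄ = [-770/173, -180/173] = K·y
y = (KᵀK)⁻¹·Kᵀ·(x' − x̄) = [10]
z = y + H·x̄ = [10] + [-8] = [2]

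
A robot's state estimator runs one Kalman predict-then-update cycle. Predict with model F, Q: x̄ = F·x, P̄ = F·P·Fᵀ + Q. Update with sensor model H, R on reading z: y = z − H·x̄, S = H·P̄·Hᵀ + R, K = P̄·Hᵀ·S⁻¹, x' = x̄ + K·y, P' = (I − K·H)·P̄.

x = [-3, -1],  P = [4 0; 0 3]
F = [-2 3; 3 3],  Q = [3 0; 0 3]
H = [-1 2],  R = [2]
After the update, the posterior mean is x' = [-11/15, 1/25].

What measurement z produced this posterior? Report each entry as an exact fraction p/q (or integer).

z = [1]

x̄ = F·x = [3, -12]
P̄ = F·P·Fᵀ + Q = [46 3; 3 66]
S = H·P̄·Hᵀ + R = [300]
K = P̄·Hᵀ·S⁻¹ = [-2/15; 43/100]
x' − x̄ = [-56/15, 301/25] = K·y
y = (KᵀK)⁻¹·Kᵀ·(x' − x̄) = [28]
z = y + H·x̄ = [28] + [-27] = [1]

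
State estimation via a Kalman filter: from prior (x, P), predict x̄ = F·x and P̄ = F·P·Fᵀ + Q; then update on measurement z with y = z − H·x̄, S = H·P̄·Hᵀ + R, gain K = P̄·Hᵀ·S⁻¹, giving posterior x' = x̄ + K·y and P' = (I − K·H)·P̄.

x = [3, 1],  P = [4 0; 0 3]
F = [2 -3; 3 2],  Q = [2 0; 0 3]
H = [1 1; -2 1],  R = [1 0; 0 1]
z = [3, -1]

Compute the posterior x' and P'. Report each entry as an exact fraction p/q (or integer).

x' = [27999/20647, 36500/20647]
P' = [4563/20647 2265/20647; 2265/20647 11346/20647]

x̄ = F·x = [3, 11]
P̄ = F·P·Fᵀ + Q = [45 6; 6 51]
y = z − H·x̄ = [-11, -6]
S = H·P̄·Hᵀ + R = [109 -45; -45 208]
K = P̄·Hᵀ·S⁻¹ = [6828/20647 -6861/20647; 13611/20647 6816/20647]
x' = x̄ + K·y = [27999/20647, 36500/20647]
P' = (I − K·H)·P̄ = [4563/20647 2265/20647; 2265/20647 11346/20647]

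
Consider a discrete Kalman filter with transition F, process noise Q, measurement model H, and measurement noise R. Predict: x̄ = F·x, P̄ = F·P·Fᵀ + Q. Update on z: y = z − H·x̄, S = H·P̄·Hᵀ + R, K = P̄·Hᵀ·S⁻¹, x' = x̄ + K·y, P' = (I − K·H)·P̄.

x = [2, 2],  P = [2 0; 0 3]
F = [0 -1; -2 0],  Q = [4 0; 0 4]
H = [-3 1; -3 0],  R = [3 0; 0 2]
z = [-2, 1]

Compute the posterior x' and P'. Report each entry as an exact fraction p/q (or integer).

x̄ = F·x = [-2, -4]
P̄ = F·P·Fᵀ + Q = [7 0; 0 12]
y = z − H·x̄ = [-4, -5]
S = H·P̄·Hᵀ + R = [78 63; 63 65]
K = P̄·Hᵀ·S⁻¹ = [-14/367 -105/367; 260/367 -252/367]
x' = x̄ + K·y = [-153/367, -1248/367]
P' = (I − K·H)·P̄ = [70/367 168/367; 168/367 1284/367]

x' = [-153/367, -1248/367]
P' = [70/367 168/367; 168/367 1284/367]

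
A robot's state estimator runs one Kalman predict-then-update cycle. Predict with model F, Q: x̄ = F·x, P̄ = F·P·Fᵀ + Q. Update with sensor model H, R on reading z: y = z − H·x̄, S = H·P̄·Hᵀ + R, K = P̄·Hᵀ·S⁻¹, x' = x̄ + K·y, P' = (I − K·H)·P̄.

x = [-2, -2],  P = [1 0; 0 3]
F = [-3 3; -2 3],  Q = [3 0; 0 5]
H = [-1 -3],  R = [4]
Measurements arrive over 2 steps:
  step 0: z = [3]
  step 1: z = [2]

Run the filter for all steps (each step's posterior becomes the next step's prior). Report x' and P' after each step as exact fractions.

step 0: x' = [414/565, -707/565], P' = [2991/565 -813/565; -813/565 459/565]
step 1: x' = [-110181/513355, -320283/513355], P' = [3121608/513355 -840276/513355; -840276/513355 440492/513355]

step 0: x̄ = F·x = [0, -2]
step 0: P̄ = F·P·Fᵀ + Q = [39 33; 33 36]
step 0: y = z − H·x̄ = [-3]
step 0: S = H·P̄·Hᵀ + R = [565]
step 0: K = P̄·Hᵀ·S⁻¹ = [-138/565; -141/565]
step 0: x' = x̄ + K·y = [414/565, -707/565]
step 0: P' = (I − K·H)·P̄ = [2991/565 -813/565; -813/565 459/565]
step 1: x̄ = F·x = [-3363/565, -2949/565]
step 1: P̄ = F·P·Fᵀ + Q = [47379/565 34272/565; 34272/565 28676/565]
step 1: y = z − H·x̄ = [-2216/113]
step 1: S = H·P̄·Hᵀ + R = [102671/113]
step 1: K = P̄·Hᵀ·S⁻¹ = [-30039/102671; -24060/102671]
step 1: x' = x̄ + K·y = [-110181/513355, -320283/513355]
step 1: P' = (I − K·H)·P̄ = [3121608/513355 -840276/513355; -840276/513355 440492/513355]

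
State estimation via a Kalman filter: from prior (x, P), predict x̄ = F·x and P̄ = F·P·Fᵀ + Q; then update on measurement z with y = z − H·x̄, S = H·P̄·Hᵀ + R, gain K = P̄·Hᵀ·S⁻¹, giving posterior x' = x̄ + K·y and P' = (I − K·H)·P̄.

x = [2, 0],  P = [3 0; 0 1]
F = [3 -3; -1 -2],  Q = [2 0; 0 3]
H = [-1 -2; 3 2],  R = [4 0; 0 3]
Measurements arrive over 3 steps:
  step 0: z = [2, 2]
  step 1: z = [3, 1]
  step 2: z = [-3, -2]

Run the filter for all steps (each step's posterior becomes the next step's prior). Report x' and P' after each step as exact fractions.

step 0: x̄ = F·x = [6, -2]
step 0: P̄ = F·P·Fᵀ + Q = [38 -3; -3 10]
step 0: y = z − H·x̄ = [4, -12]
step 0: S = H·P̄·Hᵀ + R = [70 -130; -130 349]
step 0: K = P̄·Hᵀ·S⁻¹ = [1436/3765 340/753; -1501/2510 -48/251]
step 0: x' = x̄ + K·y = [7934/3765, -2632/1255]
step 0: P' = (I − K·H)·P̄ = [5422/3765 -1861/1255; -1861/1255 4863/2510]
step 1: x̄ = F·x = [3166/251, 7858/3765]
step 1: P̄ = F·P·Fᵀ + Q = [29663/502 2950/251; 2950/251 23563/3765]
step 1: y = z − H·x̄ = [74501/3765, -154421/3765]
step 1: S = H·P̄·Hᵀ + R = [1017569/7530 -2231339/7530; -2231339/7530 5277599/7530]
step 1: K = P̄·Hᵀ·S⁻¹ = [12090317/51985047 20003492/51985047; -7160828/17328349 -1846356/17328349]
step 1: x' = x̄ + K·y = [74515631/51985047, -29802534/17328349]
step 1: P' = (I − K·H)·P̄ = [54185872/51985047 -17091190/17328349; -17091190/17328349 22867251/17328349]
step 2: x̄ = F·x = [163923233/17328349, 104299573/51985047]
step 2: P̄ = F·P·Fᵀ + Q = [710660993/17328349 134291204/17328349; 134291204/17328349 279453745/51985047]
step 2: y = z − H·x̄ = [544413704/51985047, -1787878337/51985047]
step 2: S = H·P̄·Hᵀ + R = [5069232595/51985047 -10736752813/51985047; -10736752813/51985047 25296100276/51985047]
step 2: K = P̄·Hᵀ·S⁻¹ = [57895758295/249186176133 95515733548/249186176133; -34316255554/83062058711 -8761453716/83062058711]
step 2: x' = x̄ + K·y = [-321420423107/249186176133, 108598743057/83062058711]
step 2: P' = (I − K·H)·P̄ = [259065116912/249186176133 -81774691682/83062058711; -81774691682/83062058711 109519856949/83062058711]

step 0: x' = [7934/3765, -2632/1255], P' = [5422/3765 -1861/1255; -1861/1255 4863/2510]
step 1: x' = [74515631/51985047, -29802534/17328349], P' = [54185872/51985047 -17091190/17328349; -17091190/17328349 22867251/17328349]
step 2: x' = [-321420423107/249186176133, 108598743057/83062058711], P' = [259065116912/249186176133 -81774691682/83062058711; -81774691682/83062058711 109519856949/83062058711]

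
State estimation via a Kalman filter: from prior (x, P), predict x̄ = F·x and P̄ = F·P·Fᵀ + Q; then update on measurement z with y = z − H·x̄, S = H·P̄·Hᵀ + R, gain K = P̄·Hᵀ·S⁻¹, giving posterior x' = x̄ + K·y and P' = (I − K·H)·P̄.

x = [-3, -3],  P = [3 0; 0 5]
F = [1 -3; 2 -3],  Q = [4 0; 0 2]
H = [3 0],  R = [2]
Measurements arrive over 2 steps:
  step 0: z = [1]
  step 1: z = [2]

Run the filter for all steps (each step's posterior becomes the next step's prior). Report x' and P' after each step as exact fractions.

step 0: x̄ = F·x = [6, 3]
step 0: P̄ = F·P·Fᵀ + Q = [52 51; 51 59]
step 0: y = z − H·x̄ = [-17]
step 0: S = H·P̄·Hᵀ + R = [470]
step 0: K = P̄·Hᵀ·S⁻¹ = [78/235; 153/470]
step 0: x' = x̄ + K·y = [84/235, -1191/470]
step 0: P' = (I − K·H)·P̄ = [52/235 51/235; 51/235 4321/470]
step 1: x̄ = F·x = [3741/470, 3909/470]
step 1: P̄ = F·P·Fᵀ + Q = [40261/470 38179/470; 38179/470 39021/470]
step 1: y = z − H·x̄ = [-10283/470]
step 1: S = H·P̄·Hᵀ + R = [363289/470]
step 1: K = P̄·Hᵀ·S⁻¹ = [120783/363289; 114537/363289]
step 1: x' = x̄ + K·y = [249048/363289, 515559/363289]
step 1: P' = (I − K·H)·P̄ = [80522/363289 76358/363289; 76358/363289 2249310/363289]

step 0: x' = [84/235, -1191/470], P' = [52/235 51/235; 51/235 4321/470]
step 1: x' = [249048/363289, 515559/363289], P' = [80522/363289 76358/363289; 76358/363289 2249310/363289]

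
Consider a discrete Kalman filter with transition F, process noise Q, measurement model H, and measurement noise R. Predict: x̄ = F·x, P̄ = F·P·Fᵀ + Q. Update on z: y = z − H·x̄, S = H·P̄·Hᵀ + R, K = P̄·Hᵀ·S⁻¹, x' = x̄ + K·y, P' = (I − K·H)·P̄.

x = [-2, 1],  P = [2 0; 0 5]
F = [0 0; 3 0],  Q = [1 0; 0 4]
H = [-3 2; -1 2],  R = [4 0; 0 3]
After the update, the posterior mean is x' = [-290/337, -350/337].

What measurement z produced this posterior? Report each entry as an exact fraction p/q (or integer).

z = [2, -2]

x̄ = F·x = [0, -6]
P̄ = F·P·Fᵀ + Q = [1 0; 0 22]
S = H·P̄·Hᵀ + R = [101 91; 91 92]
K = P̄·Hᵀ·S⁻¹ = [-185/1011 172/1011; 44/1011 440/1011]
x' − x̄ = [-290/337, 1672/337] = K·y
y = (KᵀK)⁻¹·Kᵀ·(x' − x̄) = [14, 10]
z = y + H·x̄ = [14, 10] + [-12, -12] = [2, -2]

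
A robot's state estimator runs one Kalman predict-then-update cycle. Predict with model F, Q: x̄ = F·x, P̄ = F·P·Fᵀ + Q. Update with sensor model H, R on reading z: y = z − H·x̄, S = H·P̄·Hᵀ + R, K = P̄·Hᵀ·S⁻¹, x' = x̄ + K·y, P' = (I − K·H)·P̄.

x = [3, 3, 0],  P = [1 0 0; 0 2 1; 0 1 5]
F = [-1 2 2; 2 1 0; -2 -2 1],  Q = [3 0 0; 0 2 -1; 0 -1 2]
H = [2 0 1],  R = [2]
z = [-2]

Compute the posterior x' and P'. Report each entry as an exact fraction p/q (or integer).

x' = [883/185, 9, -2144/185]
P' = [676/185 4 -1188/185; 4 8 -8; -1188/185 -8 2414/185]

x̄ = F·x = [3, 9, -12]
P̄ = F·P·Fᵀ + Q = [40 4 2; 4 8 -8; 2 -8 15]
y = z − H·x̄ = [4]
S = H·P̄·Hᵀ + R = [185]
K = P̄·Hᵀ·S⁻¹ = [82/185; 0; 19/185]
x' = x̄ + K·y = [883/185, 9, -2144/185]
P' = (I − K·H)·P̄ = [676/185 4 -1188/185; 4 8 -8; -1188/185 -8 2414/185]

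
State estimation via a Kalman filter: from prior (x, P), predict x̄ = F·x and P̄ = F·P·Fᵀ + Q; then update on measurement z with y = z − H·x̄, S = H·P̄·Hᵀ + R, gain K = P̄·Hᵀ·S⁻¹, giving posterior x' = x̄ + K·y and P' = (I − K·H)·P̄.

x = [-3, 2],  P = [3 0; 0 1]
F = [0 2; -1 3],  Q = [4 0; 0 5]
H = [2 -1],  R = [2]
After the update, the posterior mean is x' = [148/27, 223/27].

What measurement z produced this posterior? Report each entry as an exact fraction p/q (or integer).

x̄ = F·x = [4, 9]
P̄ = F·P·Fᵀ + Q = [8 6; 6 17]
S = H·P̄·Hᵀ + R = [27]
K = P̄·Hᵀ·S⁻¹ = [10/27; -5/27]
x' − x̄ = [40/27, -20/27] = K·y
y = (KᵀK)⁻¹·Kᵀ·(x' − x̄) = [4]
z = y + H·x̄ = [4] + [-1] = [3]

z = [3]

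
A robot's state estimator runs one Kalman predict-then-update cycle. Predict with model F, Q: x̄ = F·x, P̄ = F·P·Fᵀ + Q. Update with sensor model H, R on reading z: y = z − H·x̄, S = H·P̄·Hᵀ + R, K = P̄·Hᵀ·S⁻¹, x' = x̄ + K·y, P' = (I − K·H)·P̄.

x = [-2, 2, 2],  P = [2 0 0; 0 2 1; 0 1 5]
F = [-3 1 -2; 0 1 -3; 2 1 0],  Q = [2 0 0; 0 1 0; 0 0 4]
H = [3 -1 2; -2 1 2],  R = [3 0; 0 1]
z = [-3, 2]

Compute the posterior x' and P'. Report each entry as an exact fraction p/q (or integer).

x̄ = F·x = [4, -4, -2]
P̄ = F·P·Fᵀ + Q = [38 27 -12; 27 42 -1; -12 -1 14]
y = z − H·x̄ = [-15, 18]
S = H·P̄·Hᵀ + R = [141 -103; -103 235]
K = P̄·Hᵀ·S⁻¹ = [3643/11263 -1902/11263; 7253/22526 1837/22526; 1804/11263 3235/11263]
x' = x̄ + K·y = [-43829/11263, -165833/22526, 8644/11263]
P' = (I − K·H)·P̄ = [59639/11263 142682/11263 -12653/11263; 142682/11263 703449/22526 -32721/11263; -12653/11263 -32721/11263 5325/11263]

x' = [-43829/11263, -165833/22526, 8644/11263]
P' = [59639/11263 142682/11263 -12653/11263; 142682/11263 703449/22526 -32721/11263; -12653/11263 -32721/11263 5325/11263]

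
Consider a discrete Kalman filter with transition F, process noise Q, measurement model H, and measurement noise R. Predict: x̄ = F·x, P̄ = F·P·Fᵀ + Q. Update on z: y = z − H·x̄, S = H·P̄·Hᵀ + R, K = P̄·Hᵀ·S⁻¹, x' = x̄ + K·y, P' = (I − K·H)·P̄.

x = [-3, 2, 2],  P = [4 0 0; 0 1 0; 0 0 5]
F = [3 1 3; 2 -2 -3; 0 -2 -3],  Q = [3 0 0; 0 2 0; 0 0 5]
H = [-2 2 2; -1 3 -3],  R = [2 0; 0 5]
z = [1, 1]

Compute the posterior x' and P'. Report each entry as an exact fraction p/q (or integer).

x' = [-762094/106249, -472795/106249, -237880/106249]
P' = [2512594/106249 1685884/106249 804581/106249; 1685884/106249 1158640/106249 539117/106249; 804581/106249 539117/106249 284510/106249]

x̄ = F·x = [-1, -16, -10]
P̄ = F·P·Fᵀ + Q = [85 -23 -47; -23 67 49; -47 49 54]
y = z − H·x̄ = [51, 18]
S = H·P̄·Hᵀ + R = [1778 244; 244 153]
K = P̄·Hᵀ·S⁻¹ = [-22129/106249 26263/106249; 11873/106249 34537/106249; 19046/106249 -8152/106249]
x' = x̄ + K·y = [-762094/106249, -472795/106249, -237880/106249]
P' = (I − K·H)·P̄ = [2512594/106249 1685884/106249 804581/106249; 1685884/106249 1158640/106249 539117/106249; 804581/106249 539117/106249 284510/106249]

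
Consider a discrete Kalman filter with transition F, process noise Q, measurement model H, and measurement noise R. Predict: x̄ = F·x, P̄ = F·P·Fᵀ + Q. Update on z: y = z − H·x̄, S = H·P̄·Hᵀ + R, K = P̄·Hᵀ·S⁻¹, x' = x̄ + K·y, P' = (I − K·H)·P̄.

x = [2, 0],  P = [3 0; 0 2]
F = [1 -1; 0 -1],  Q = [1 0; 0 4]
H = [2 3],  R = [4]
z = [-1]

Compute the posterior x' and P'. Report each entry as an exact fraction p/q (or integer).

x' = [61/53, -55/53]
P' = [156/53 -92/53; -92/53 76/53]

x̄ = F·x = [2, 0]
P̄ = F·P·Fᵀ + Q = [6 2; 2 6]
y = z − H·x̄ = [-5]
S = H·P̄·Hᵀ + R = [106]
K = P̄·Hᵀ·S⁻¹ = [9/53; 11/53]
x' = x̄ + K·y = [61/53, -55/53]
P' = (I − K·H)·P̄ = [156/53 -92/53; -92/53 76/53]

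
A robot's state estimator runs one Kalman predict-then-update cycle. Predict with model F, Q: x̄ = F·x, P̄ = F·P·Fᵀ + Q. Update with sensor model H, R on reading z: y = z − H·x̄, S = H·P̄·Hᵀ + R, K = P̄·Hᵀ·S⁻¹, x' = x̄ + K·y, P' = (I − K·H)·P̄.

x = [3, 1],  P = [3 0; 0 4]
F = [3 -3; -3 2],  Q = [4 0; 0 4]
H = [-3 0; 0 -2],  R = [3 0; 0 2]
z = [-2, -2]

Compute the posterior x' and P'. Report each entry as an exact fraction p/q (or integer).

x' = [65/112, 87/112]
P' = [1163/3584 -51/3584; -51/3584 1691/3584]

x̄ = F·x = [6, -7]
P̄ = F·P·Fᵀ + Q = [67 -51; -51 47]
y = z − H·x̄ = [16, -16]
S = H·P̄·Hᵀ + R = [606 -306; -306 190]
K = P̄·Hᵀ·S⁻¹ = [-1163/3584 51/3584; 51/3584 -1691/3584]
x' = x̄ + K·y = [65/112, 87/112]
P' = (I − K·H)·P̄ = [1163/3584 -51/3584; -51/3584 1691/3584]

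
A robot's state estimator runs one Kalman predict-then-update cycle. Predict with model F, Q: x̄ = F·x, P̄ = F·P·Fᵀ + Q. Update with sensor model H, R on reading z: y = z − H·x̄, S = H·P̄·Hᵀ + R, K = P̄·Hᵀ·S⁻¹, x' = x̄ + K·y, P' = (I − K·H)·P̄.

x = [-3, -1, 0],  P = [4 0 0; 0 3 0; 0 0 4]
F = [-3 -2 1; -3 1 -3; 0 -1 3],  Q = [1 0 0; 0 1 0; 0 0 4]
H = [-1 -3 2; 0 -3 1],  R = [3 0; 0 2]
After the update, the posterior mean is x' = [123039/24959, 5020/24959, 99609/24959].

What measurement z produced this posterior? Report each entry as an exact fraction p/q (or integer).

z = [3, 3]

x̄ = F·x = [11, 8, 1]
P̄ = F·P·Fᵀ + Q = [53 18 18; 18 76 -39; 18 -39 43]
S = H·P̄·Hᵀ + R = [1416 1157; 1157 963]
K = P̄·Hᵀ·S⁻¹ = [-26721/24959 31171/24959; -3093/24959 -3204/24959; -6965/24959 12515/24959]
x' − x̄ = [-151510/24959, -194652/24959, 74650/24959] = K·y
y = (KᵀK)⁻¹·Kᵀ·(x' − x̄) = [36, 26]
z = y + H·x̄ = [36, 26] + [-33, -23] = [3, 3]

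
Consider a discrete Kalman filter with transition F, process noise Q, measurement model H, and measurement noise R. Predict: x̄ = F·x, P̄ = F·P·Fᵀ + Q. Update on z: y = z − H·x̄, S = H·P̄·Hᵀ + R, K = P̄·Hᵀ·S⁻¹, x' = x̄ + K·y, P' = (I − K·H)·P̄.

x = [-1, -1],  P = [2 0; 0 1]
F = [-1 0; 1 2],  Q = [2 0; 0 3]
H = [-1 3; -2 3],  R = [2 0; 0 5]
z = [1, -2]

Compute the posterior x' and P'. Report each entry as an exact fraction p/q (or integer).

x' = [799/1025, 326/1025]
P' = [2056/1025 844/1025; 844/1025 506/1025]

x̄ = F·x = [1, -3]
P̄ = F·P·Fᵀ + Q = [4 -2; -2 9]
y = z − H·x̄ = [11, 9]
S = H·P̄·Hᵀ + R = [99 107; 107 126]
K = P̄·Hᵀ·S⁻¹ = [238/1025 -316/1025; 337/1025 -34/1025]
x' = x̄ + K·y = [799/1025, 326/1025]
P' = (I − K·H)·P̄ = [2056/1025 844/1025; 844/1025 506/1025]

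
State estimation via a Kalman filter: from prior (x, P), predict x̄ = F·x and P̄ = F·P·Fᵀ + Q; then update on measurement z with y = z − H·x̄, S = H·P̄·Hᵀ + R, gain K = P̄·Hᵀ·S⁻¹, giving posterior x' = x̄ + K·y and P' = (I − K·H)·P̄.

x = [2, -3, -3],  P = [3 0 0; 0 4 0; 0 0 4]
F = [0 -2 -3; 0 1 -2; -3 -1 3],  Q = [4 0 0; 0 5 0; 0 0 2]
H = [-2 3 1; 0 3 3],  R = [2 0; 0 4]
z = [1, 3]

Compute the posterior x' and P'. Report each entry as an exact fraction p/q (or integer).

x̄ = F·x = [15, 3, -12]
P̄ = F·P·Fᵀ + Q = [56 16 -28; 16 25 -28; -28 -28 69]
y = z − H·x̄ = [34, 30]
S = H·P̄·Hᵀ + R = [272 168; 168 346]
K = P̄·Hᵀ·S⁻¹ = [-3223/8236 177/2059; 3351/32944 -621/8236; -3239/32944 3321/8236]
x' = x̄ + K·y = [17599/4118, 69123/16472, -53467/16472]
P' = (I − K·H)·P̄ = [47547/2059 186493/8236 -185549/8236; 186493/8236 750979/32944 -754291/32944; -185549/8236 -754291/32944 772003/32944]

x' = [17599/4118, 69123/16472, -53467/16472]
P' = [47547/2059 186493/8236 -185549/8236; 186493/8236 750979/32944 -754291/32944; -185549/8236 -754291/32944 772003/32944]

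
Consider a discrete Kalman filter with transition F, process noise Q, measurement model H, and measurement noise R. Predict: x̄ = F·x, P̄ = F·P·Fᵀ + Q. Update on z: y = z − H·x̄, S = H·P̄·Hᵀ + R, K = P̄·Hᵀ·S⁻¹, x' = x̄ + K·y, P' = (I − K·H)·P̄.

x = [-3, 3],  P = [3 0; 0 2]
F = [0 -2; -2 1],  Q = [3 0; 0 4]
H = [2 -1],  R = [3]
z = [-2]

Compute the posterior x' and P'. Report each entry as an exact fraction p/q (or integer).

x' = [8/81, 235/81]
P' = [215/81 352/81; 352/81 782/81]

x̄ = F·x = [-6, 9]
P̄ = F·P·Fᵀ + Q = [11 -4; -4 18]
y = z − H·x̄ = [19]
S = H·P̄·Hᵀ + R = [81]
K = P̄·Hᵀ·S⁻¹ = [26/81; -26/81]
x' = x̄ + K·y = [8/81, 235/81]
P' = (I − K·H)·P̄ = [215/81 352/81; 352/81 782/81]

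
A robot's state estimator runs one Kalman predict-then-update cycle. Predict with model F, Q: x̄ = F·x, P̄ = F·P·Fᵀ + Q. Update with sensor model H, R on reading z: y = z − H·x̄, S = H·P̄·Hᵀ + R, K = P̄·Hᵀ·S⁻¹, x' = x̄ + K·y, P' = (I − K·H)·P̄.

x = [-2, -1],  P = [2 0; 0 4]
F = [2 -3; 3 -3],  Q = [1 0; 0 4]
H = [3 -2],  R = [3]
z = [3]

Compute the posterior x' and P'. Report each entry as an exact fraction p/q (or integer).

x' = [-1, -3]
P' = [1359/64 495/16; 495/16 183/4]

x̄ = F·x = [-1, -3]
P̄ = F·P·Fᵀ + Q = [45 48; 48 58]
y = z − H·x̄ = [0]
S = H·P̄·Hᵀ + R = [64]
K = P̄·Hᵀ·S⁻¹ = [39/64; 7/16]
x' = x̄ + K·y = [-1, -3]
P' = (I − K·H)·P̄ = [1359/64 495/16; 495/16 183/4]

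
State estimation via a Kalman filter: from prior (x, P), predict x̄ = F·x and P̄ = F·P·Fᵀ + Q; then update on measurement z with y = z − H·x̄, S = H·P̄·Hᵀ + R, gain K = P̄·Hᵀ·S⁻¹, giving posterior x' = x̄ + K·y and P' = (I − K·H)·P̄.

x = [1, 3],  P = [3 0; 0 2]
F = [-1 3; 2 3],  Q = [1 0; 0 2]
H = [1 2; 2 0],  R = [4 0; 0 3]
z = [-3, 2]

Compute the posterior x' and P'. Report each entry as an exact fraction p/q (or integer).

x' = [1601/1653, -8125/4959]
P' = [388/551 -536/1653; -536/1653 5512/4959]

x̄ = F·x = [8, 11]
P̄ = F·P·Fᵀ + Q = [22 12; 12 32]
y = z − H·x̄ = [-33, -14]
S = H·P̄·Hᵀ + R = [202 92; 92 91]
K = P̄·Hᵀ·S⁻¹ = [23/1653 776/1653; 2354/4959 -1072/4959]
x' = x̄ + K·y = [1601/1653, -8125/4959]
P' = (I − K·H)·P̄ = [388/551 -536/1653; -536/1653 5512/4959]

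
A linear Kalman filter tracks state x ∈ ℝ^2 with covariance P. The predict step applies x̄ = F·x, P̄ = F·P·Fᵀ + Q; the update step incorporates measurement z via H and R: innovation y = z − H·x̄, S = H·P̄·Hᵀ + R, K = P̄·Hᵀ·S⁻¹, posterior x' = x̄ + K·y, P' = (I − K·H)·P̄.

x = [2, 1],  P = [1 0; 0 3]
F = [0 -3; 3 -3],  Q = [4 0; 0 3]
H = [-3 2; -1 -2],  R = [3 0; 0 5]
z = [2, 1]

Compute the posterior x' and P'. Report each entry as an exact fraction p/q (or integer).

x' = [-1726/2145, -12/715]
P' = [211/429 53/143; 53/143 105/143]

x̄ = F·x = [-3, 3]
P̄ = F·P·Fᵀ + Q = [31 27; 27 39]
y = z − H·x̄ = [-13, 4]
S = H·P̄·Hᵀ + R = [114 45; 45 300]
K = P̄·Hᵀ·S⁻¹ = [-35/143 -529/2145; 17/143 -263/715]
x' = x̄ + K·y = [-1726/2145, -12/715]
P' = (I − K·H)·P̄ = [211/429 53/143; 53/143 105/143]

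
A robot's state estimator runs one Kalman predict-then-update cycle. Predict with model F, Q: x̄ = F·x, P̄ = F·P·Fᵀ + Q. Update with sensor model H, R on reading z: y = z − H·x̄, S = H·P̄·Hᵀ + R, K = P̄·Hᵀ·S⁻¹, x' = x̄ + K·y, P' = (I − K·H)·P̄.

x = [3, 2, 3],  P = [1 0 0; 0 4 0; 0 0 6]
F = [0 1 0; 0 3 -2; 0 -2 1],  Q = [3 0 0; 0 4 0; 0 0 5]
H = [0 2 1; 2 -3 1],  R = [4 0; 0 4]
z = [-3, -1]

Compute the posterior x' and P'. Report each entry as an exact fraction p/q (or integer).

x' = [5103/3251, 1012/3251, -9271/3251]
P' = [16742/3251 7056/3251 -11982/3251; 7056/3251 3968/3251 -4792/3251; -11982/3251 -4792/3251 13600/3251]

x̄ = F·x = [2, 0, -1]
P̄ = F·P·Fᵀ + Q = [7 12 -8; 12 64 -36; -8 -36 27]
y = z − H·x̄ = [-2, -4]
S = H·P̄·Hᵀ + R = [143 -289; -289 675]
K = P̄·Hᵀ·S⁻¹ = [1065/6502 167/6502; 786/3251 -646/3251; 1004/3251 1003/3251]
x' = x̄ + K·y = [5103/3251, 1012/3251, -9271/3251]
P' = (I − K·H)·P̄ = [16742/3251 7056/3251 -11982/3251; 7056/3251 3968/3251 -4792/3251; -11982/3251 -4792/3251 13600/3251]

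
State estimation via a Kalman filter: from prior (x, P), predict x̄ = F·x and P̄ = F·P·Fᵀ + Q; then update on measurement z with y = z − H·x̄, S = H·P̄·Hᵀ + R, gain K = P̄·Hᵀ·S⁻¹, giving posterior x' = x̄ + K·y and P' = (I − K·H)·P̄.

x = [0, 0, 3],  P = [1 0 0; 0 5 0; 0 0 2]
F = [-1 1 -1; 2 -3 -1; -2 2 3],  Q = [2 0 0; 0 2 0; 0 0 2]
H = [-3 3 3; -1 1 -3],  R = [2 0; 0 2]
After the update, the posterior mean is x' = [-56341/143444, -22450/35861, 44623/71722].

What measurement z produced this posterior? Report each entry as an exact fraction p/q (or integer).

z = [1, -2]

x̄ = F·x = [-3, -3, 9]
P̄ = F·P·Fᵀ + Q = [10 -15 6; -15 53 -40; 6 -40 44]
S = H·P̄·Hᵀ + R = [407 159; 159 767]
K = P̄·Hᵀ·S⁻¹ = [-18441/143444 -4219/143444; 4317/35861 7895/35861; 5925/71722 -17873/71722]
x' − x̄ = [373991/143444, 85133/35861, -600875/71722] = K·y
y = (KᵀK)⁻¹·Kᵀ·(x' − x̄) = [-26, 25]
z = y + H·x̄ = [-26, 25] + [27, -27] = [1, -2]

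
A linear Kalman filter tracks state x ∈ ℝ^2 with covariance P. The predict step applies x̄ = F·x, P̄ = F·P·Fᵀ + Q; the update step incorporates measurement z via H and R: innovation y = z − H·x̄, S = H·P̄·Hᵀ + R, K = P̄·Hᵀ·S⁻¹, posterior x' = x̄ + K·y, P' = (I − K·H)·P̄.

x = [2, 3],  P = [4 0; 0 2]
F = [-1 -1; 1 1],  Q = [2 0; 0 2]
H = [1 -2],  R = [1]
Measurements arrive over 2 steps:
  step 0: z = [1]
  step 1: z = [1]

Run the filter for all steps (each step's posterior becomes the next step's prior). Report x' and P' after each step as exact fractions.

step 0: x' = [-1/13, -27/65], P' = [24/13 10/13; 10/13 36/65]
step 1: x' = [1058/3019, -996/3019], P' = [5522/3019 2312/3019; 2312/3019 1670/3019]

step 0: x̄ = F·x = [-5, 5]
step 0: P̄ = F·P·Fᵀ + Q = [8 -6; -6 8]
step 0: y = z − H·x̄ = [16]
step 0: S = H·P̄·Hᵀ + R = [65]
step 0: K = P̄·Hᵀ·S⁻¹ = [4/13; -22/65]
step 0: x' = x̄ + K·y = [-1/13, -27/65]
step 0: P' = (I − K·H)·P̄ = [24/13 10/13; 10/13 36/65]
step 1: x̄ = F·x = [32/65, -32/65]
step 1: P̄ = F·P·Fᵀ + Q = [386/65 -256/65; -256/65 386/65]
step 1: y = z − H·x̄ = [-31/65]
step 1: S = H·P̄·Hᵀ + R = [3019/65]
step 1: K = P̄·Hᵀ·S⁻¹ = [898/3019; -1028/3019]
step 1: x' = x̄ + K·y = [1058/3019, -996/3019]
step 1: P' = (I − K·H)·P̄ = [5522/3019 2312/3019; 2312/3019 1670/3019]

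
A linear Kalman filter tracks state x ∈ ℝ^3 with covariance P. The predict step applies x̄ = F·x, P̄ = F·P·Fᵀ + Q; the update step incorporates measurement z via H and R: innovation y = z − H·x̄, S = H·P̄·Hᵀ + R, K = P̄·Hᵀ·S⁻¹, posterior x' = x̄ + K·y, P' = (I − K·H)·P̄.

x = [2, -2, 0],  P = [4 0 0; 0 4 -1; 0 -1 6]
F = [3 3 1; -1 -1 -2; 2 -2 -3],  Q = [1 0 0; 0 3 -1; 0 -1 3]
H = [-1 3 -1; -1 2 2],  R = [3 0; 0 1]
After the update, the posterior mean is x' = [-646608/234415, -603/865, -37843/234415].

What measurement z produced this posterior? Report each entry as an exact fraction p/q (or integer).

x̄ = F·x = [0, 0, 8]
P̄ = F·P·Fᵀ + Q = [73 -29 -7; -29 31 28; -7 28 77]
S = H·P̄·Hᵀ + R = [424 369; 369 874]
K = P̄·Hᵀ·S⁻¹ = [-80217/234415 -5023/234415; 103/865 102/865; -67837/234415 86842/234415]
x' − x̄ = [-646608/234415, -603/865, -1913163/234415] = K·y
y = (KᵀK)⁻¹·Kᵀ·(x' − x̄) = [9, -15]
z = y + H·x̄ = [9, -15] + [-8, 16] = [1, 1]

z = [1, 1]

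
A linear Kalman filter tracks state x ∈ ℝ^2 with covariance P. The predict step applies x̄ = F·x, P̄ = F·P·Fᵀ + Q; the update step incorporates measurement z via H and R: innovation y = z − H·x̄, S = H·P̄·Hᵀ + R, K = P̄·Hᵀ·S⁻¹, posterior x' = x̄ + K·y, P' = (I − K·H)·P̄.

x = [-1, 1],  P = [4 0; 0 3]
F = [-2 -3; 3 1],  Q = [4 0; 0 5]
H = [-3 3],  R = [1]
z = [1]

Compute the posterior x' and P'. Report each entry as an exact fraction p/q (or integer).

x' = [-1187/707, -136/101]
P' = [4429/707 627/101; 627/101 1265/202]

x̄ = F·x = [-1, -2]
P̄ = F·P·Fᵀ + Q = [47 -33; -33 44]
y = z − H·x̄ = [4]
S = H·P̄·Hᵀ + R = [1414]
K = P̄·Hᵀ·S⁻¹ = [-120/707; 33/202]
x' = x̄ + K·y = [-1187/707, -136/101]
P' = (I − K·H)·P̄ = [4429/707 627/101; 627/101 1265/202]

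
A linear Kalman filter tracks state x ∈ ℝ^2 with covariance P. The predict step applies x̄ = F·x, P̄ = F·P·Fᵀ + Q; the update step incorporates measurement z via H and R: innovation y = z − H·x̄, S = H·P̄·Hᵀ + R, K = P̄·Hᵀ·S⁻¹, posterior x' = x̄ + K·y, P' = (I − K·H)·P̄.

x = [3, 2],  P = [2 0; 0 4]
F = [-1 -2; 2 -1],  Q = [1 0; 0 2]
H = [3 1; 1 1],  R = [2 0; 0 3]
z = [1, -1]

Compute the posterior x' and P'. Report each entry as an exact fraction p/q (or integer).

x̄ = F·x = [-7, 4]
P̄ = F·P·Fᵀ + Q = [19 4; 4 14]
y = z − H·x̄ = [18, 2]
S = H·P̄·Hᵀ + R = [211 87; 87 44]
K = P̄·Hᵀ·S⁻¹ = [683/1715 -454/1715; -422/1715 1536/1715]
x' = x̄ + K·y = [-619/1715, 2336/1715]
P' = (I − K·H)·P̄ = [1364/1715 -2726/1715; -2726/1715 7334/1715]

x' = [-619/1715, 2336/1715]
P' = [1364/1715 -2726/1715; -2726/1715 7334/1715]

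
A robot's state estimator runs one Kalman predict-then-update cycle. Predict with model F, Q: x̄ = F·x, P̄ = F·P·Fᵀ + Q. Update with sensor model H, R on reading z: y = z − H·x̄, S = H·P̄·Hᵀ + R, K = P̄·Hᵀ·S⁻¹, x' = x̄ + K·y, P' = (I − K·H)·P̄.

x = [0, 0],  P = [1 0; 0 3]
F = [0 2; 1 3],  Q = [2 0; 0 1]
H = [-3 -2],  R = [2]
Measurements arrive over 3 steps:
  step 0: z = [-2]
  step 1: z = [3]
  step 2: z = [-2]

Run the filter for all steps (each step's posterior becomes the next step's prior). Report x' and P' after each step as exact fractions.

step 0: x̄ = F·x = [0, 0]
step 0: P̄ = F·P·Fᵀ + Q = [14 18; 18 29]
step 0: y = z − H·x̄ = [-2]
step 0: S = H·P̄·Hᵀ + R = [460]
step 0: K = P̄·Hᵀ·S⁻¹ = [-39/230; -28/115]
step 0: x' = x̄ + K·y = [39/115, 56/115]
step 0: P' = (I − K·H)·P̄ = [89/115 -114/115; -114/115 199/115]
step 1: x̄ = F·x = [112/115, 9/5]
step 1: P̄ = F·P·Fᵀ + Q = [1026/115 42/5; 42/5 57/5]
step 1: y = z − H·x̄ = [219/23]
step 1: S = H·P̄·Hᵀ + R = [5260/23]
step 1: K = P̄·Hᵀ·S⁻¹ = [-501/2630; -276/1315]
step 1: x' = x̄ + K·y = [-2209/2630, -261/1315]
step 1: P' = (I − K·H)·P̄ = [819/1315 -978/1315; -978/1315 1743/1315]
step 2: x̄ = F·x = [-522/1315, -755/526]
step 2: P̄ = F·P·Fᵀ + Q = [9602/1315 8502/1315; 8502/1315 11953/1315]
step 2: y = z − H·x̄ = [-7971/1315]
step 2: S = H·P̄·Hᵀ + R = [238884/1315]
step 2: K = P̄·Hᵀ·S⁻¹ = [-7635/39814; -12353/59721]
step 2: x' = x̄ + K·y = [152379/199070, -36141/199070]
step 2: P' = (I − K·H)·P̄ = [61853/99535 -73692/99535; -73692/99535 393379/298605]

step 0: x' = [39/115, 56/115], P' = [89/115 -114/115; -114/115 199/115]
step 1: x' = [-2209/2630, -261/1315], P' = [819/1315 -978/1315; -978/1315 1743/1315]
step 2: x' = [152379/199070, -36141/199070], P' = [61853/99535 -73692/99535; -73692/99535 393379/298605]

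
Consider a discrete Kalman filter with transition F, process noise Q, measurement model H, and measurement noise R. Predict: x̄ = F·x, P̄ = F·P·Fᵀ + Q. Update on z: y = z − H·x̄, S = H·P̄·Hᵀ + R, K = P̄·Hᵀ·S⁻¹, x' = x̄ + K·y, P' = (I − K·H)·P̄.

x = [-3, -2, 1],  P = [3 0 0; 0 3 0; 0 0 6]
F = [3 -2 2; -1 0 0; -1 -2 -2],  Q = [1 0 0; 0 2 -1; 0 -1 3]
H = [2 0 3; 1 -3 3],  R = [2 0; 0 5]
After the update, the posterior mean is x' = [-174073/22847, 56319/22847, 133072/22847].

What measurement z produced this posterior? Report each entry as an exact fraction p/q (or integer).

x̄ = F·x = [-3, 3, 5]
P̄ = F·P·Fᵀ + Q = [64 -9 -21; -9 5 2; -21 2 42]
S = H·P̄·Hᵀ + R = [384 353; 353 384]
K = P̄·Hᵀ·S⁻¹ = [15076/22847 -12193/22847; 1746/22847 -2676/22847; -2691/22847 8364/22847]
x' − x̄ = [-105532/22847, -12222/22847, 18837/22847] = K·y
y = (KᵀK)⁻¹·Kᵀ·(x' − x̄) = [-7, 0]
z = y + H·x̄ = [-7, 0] + [9, 3] = [2, 3]

z = [2, 3]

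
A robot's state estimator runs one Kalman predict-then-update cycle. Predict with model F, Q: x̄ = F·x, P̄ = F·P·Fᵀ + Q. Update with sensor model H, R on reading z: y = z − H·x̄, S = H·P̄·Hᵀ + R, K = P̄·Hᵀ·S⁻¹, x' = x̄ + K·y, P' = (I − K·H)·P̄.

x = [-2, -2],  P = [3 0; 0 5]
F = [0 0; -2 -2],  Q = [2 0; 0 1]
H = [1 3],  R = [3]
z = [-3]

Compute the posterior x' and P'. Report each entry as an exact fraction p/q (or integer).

x' = [-27/151, -257/302]
P' = [300/151 -99/151; -99/151 165/302]

x̄ = F·x = [0, 8]
P̄ = F·P·Fᵀ + Q = [2 0; 0 33]
y = z − H·x̄ = [-27]
S = H·P̄·Hᵀ + R = [302]
K = P̄·Hᵀ·S⁻¹ = [1/151; 99/302]
x' = x̄ + K·y = [-27/151, -257/302]
P' = (I − K·H)·P̄ = [300/151 -99/151; -99/151 165/302]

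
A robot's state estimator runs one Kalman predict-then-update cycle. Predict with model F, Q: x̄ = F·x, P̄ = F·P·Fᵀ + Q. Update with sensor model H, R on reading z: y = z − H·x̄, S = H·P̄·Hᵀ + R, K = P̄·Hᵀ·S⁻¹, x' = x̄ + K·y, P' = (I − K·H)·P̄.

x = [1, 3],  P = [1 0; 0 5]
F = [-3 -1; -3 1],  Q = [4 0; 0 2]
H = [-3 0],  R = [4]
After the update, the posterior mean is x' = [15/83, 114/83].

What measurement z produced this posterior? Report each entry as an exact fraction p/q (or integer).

z = [-1]

x̄ = F·x = [-6, 0]
P̄ = F·P·Fᵀ + Q = [18 4; 4 16]
S = H·P̄·Hᵀ + R = [166]
K = P̄·Hᵀ·S⁻¹ = [-27/83; -6/83]
x' − x̄ = [513/83, 114/83] = K·y
y = (KᵀK)⁻¹·Kᵀ·(x' − x̄) = [-19]
z = y + H·x̄ = [-19] + [18] = [-1]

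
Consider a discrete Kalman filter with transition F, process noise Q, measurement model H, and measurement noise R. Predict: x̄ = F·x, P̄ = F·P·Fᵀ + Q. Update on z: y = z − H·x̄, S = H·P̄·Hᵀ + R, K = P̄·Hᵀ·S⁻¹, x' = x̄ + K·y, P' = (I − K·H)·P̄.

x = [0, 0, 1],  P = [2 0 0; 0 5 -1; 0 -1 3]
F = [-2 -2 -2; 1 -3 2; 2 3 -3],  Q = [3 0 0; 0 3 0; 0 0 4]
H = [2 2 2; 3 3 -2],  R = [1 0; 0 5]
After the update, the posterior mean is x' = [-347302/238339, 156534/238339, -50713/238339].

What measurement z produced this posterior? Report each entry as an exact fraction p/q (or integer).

x̄ = F·x = [-2, 2, -3]
P̄ = F·P·Fᵀ + Q = [35 12 -20; 12 74 -74; -20 -74 102]
S = H·P̄·Hᵀ + R = [189 202; 202 2738]
K = P̄·Hᵀ·S⁻¹ = [55645/238339 23301/476678; -8150/238339 35943/238339; 70990/238339 -47543/238339]
x' − x̄ = [129376/238339, -320144/238339, 664304/238339] = K·y
y = (KᵀK)⁻¹·Kᵀ·(x' − x̄) = [4, -8]
z = y + H·x̄ = [4, -8] + [-6, 6] = [-2, -2]

z = [-2, -2]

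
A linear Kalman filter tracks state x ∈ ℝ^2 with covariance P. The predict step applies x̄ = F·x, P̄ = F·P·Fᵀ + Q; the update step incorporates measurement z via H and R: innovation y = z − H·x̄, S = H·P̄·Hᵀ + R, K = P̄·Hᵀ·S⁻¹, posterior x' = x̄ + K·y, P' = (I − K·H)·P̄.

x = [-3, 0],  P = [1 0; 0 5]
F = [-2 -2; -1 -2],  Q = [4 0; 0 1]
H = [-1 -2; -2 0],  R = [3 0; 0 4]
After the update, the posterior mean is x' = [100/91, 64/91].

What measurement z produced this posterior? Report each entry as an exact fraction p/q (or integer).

z = [-3, -1]

x̄ = F·x = [6, 3]
P̄ = F·P·Fᵀ + Q = [28 22; 22 22]
S = H·P̄·Hᵀ + R = [207 144; 144 116]
K = P̄·Hᵀ·S⁻¹ = [-8/91 -34/91; -110/273 11/91]
x' − x̄ = [-446/91, -209/91] = K·y
y = (KᵀK)⁻¹·Kᵀ·(x' − x̄) = [9, 11]
z = y + H·x̄ = [9, 11] + [-12, -12] = [-3, -1]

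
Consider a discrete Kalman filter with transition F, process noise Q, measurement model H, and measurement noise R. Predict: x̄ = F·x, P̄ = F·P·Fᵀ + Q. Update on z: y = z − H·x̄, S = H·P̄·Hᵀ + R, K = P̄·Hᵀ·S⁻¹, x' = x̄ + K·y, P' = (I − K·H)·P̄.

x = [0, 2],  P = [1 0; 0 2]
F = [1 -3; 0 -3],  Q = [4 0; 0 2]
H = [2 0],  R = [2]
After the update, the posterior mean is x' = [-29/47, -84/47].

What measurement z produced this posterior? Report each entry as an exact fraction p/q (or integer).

x̄ = F·x = [-6, -6]
P̄ = F·P·Fᵀ + Q = [23 18; 18 20]
S = H·P̄·Hᵀ + R = [94]
K = P̄·Hᵀ·S⁻¹ = [23/47; 18/47]
x' − x̄ = [253/47, 198/47] = K·y
y = (KᵀK)⁻¹·Kᵀ·(x' − x̄) = [11]
z = y + H·x̄ = [11] + [-12] = [-1]

z = [-1]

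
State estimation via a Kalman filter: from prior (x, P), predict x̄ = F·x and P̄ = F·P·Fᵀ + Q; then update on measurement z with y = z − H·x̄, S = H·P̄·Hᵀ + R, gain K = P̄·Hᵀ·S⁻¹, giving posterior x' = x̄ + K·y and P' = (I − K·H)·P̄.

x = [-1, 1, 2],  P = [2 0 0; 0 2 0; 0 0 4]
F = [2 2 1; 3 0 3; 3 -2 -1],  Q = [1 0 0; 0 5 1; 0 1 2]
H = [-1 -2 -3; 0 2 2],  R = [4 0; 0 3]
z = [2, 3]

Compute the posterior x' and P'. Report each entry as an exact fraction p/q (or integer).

x' = [2641/1139, 25310/3417, -21191/3417]
P' = [15384/1139 12719/1139 -13166/1139; 12719/1139 17722/1139 -16517/1139; -13166/1139 -16517/1139 15984/1139]

x̄ = F·x = [2, 3, -7]
P̄ = F·P·Fᵀ + Q = [21 24 0; 24 59 7; 0 7 32]
y = z − H·x̄ = [-11, 11]
S = H·P̄·Hᵀ + R = [729 -546; -546 423]
K = P̄·Hᵀ·S⁻¹ = [-331/1139 -298/1139; 347/1139 2410/3417; -438/1139 -1066/3417]
x' = x̄ + K·y = [2641/1139, 25310/3417, -21191/3417]
P' = (I − K·H)·P̄ = [15384/1139 12719/1139 -13166/1139; 12719/1139 17722/1139 -16517/1139; -13166/1139 -16517/1139 15984/1139]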